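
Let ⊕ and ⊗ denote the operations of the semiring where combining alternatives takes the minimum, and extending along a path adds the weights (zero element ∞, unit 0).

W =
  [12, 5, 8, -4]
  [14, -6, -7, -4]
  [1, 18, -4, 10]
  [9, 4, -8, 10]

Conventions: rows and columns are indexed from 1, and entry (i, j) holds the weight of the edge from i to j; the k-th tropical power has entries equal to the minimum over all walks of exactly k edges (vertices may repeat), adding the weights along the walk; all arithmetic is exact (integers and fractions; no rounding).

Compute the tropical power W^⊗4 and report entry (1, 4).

W^⊗2:
  [5, -1, -12, 1]
  [-6, -12, -13, -10]
  [-3, 6, -8, -3]
  [-7, -2, -12, 0]
W^⊗3:
  [-11, -7, -16, -5]
  [-12, -18, -19, -16]
  [-7, 0, -12, -7]
  [-11, -8, -16, -11]
W^⊗4:
  [-15, -13, -20, -15]
  [-18, -24, -25, -22]
  [-11, -6, -16, -11]
  [-15, -14, -20, -15]
Key observation: the optimum is the walk 1->4->3->1->4, with weight (-4) + (-8) + 1 + (-4) = -15.
Optimal value attained by: walk 1->4->3->1->4.
Answer: (W^⊗4)[1][4] = -15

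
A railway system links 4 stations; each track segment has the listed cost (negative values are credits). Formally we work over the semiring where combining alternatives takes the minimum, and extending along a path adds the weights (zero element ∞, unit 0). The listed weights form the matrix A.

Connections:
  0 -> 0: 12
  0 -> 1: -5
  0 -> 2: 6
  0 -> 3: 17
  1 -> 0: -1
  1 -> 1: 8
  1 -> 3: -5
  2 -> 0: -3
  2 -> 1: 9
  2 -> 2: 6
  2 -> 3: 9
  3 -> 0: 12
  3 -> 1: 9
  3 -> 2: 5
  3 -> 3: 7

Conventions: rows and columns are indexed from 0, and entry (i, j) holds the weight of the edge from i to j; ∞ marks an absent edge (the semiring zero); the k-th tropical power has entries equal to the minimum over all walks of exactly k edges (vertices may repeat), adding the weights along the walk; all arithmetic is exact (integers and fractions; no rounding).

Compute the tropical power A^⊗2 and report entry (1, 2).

A^⊗2:
  [-6, 3, 12, -10]
  [7, -6, 0, 2]
  [3, -8, 3, 4]
  [2, 7, 11, 4]
Key observation: the optimum is the walk 1->3->2, with weight (-5) + 5 = 0.
Optimal value attained by: walk 1->3->2.
Answer: (A^⊗2)[1][2] = 0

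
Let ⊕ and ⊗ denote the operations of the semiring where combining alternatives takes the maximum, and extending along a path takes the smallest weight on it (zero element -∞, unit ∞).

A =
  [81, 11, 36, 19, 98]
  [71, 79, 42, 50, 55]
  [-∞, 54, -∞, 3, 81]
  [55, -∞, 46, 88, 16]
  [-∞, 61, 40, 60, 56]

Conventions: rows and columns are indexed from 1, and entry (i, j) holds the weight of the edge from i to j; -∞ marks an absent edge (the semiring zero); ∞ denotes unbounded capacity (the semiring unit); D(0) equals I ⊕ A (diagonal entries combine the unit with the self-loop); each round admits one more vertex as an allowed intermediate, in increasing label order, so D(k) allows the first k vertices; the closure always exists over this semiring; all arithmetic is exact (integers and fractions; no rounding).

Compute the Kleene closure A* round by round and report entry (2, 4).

D(0):
  [∞, 11, 36, 19, 98]
  [71, ∞, 42, 50, 55]
  [-∞, 54, ∞, 3, 81]
  [55, -∞, 46, ∞, 16]
  [-∞, 61, 40, 60, ∞]
D(1):
  [∞, 11, 36, 19, 98]
  [71, ∞, 42, 50, 71]
  [-∞, 54, ∞, 3, 81]
  [55, 11, 46, ∞, 55]
  [-∞, 61, 40, 60, ∞]
D(2):
  [∞, 11, 36, 19, 98]
  [71, ∞, 42, 50, 71]
  [54, 54, ∞, 50, 81]
  [55, 11, 46, ∞, 55]
  [61, 61, 42, 60, ∞]
D(3):
  [∞, 36, 36, 36, 98]
  [71, ∞, 42, 50, 71]
  [54, 54, ∞, 50, 81]
  [55, 46, 46, ∞, 55]
  [61, 61, 42, 60, ∞]
D(4):
  [∞, 36, 36, 36, 98]
  [71, ∞, 46, 50, 71]
  [54, 54, ∞, 50, 81]
  [55, 46, 46, ∞, 55]
  [61, 61, 46, 60, ∞]
D(5):
  [∞, 61, 46, 60, 98]
  [71, ∞, 46, 60, 71]
  [61, 61, ∞, 60, 81]
  [55, 55, 46, ∞, 55]
  [61, 61, 46, 60, ∞]
Answer: A*[2][4] = 60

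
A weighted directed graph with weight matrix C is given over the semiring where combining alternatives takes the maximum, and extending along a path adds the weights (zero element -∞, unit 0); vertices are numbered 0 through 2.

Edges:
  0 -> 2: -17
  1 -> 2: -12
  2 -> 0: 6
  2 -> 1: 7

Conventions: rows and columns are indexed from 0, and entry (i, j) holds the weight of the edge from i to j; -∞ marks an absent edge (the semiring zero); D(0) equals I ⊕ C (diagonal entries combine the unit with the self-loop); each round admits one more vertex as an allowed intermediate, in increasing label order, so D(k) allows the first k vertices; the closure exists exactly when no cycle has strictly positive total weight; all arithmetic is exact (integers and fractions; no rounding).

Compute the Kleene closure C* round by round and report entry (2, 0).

D(0):
  [0, -∞, -17]
  [-∞, 0, -12]
  [6, 7, 0]
D(1):
  [0, -∞, -17]
  [-∞, 0, -12]
  [6, 7, 0]
D(2):
  [0, -∞, -17]
  [-∞, 0, -12]
  [6, 7, 0]
D(3):
  [0, -10, -17]
  [-6, 0, -12]
  [6, 7, 0]
Answer: C*[2][0] = 6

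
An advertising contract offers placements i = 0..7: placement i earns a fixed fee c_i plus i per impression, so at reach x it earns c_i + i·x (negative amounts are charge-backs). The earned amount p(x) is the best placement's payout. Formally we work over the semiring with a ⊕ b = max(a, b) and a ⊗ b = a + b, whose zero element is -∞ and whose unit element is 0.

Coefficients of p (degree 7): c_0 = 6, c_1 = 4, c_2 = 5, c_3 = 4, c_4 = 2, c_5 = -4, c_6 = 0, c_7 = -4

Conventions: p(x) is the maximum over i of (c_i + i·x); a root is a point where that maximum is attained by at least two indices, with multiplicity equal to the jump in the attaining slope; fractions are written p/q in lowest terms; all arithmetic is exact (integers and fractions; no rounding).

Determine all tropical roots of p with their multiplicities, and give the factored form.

hull edge (i=0, c=6) to (i=2, c=5): slope -1/2, span 2
hull edge (i=2, c=5) to (i=3, c=4): slope -1, span 1
hull edge (i=3, c=4) to (i=6, c=0): slope -4/3, span 3
hull edge (i=6, c=0) to (i=7, c=-4): slope -4, span 1
Factored form: p(x) = -4 ⊗ (x ⊕ 1/2) ⊗ (x ⊕ 1/2) ⊗ (x ⊕ 1) ⊗ (x ⊕ 4/3) ⊗ (x ⊕ 4/3) ⊗ (x ⊕ 4/3) ⊗ (x ⊕ 4)
Answer: roots = 1/2 (mult 2), 1 (mult 1), 4/3 (mult 3), 4 (mult 1)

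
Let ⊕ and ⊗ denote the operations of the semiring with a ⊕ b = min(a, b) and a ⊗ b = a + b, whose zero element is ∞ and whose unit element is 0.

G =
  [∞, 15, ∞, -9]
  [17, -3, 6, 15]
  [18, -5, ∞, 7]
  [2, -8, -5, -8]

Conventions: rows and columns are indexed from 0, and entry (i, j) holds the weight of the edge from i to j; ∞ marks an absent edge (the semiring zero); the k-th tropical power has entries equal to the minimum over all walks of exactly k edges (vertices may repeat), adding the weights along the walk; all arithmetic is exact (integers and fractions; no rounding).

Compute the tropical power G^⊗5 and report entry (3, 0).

G^⊗2:
  [-7, -17, -14, -17]
  [14, -6, 3, 7]
  [9, -8, 1, -1]
  [-6, -16, -13, -16]
G^⊗3:
  [-15, -25, -22, -25]
  [9, -9, 0, -1]
  [1, -11, -6, -9]
  [-14, -24, -21, -24]
G^⊗4:
  [-23, -33, -30, -33]
  [1, -12, -6, -9]
  [-7, -17, -14, -17]
  [-22, -32, -29, -32]
G^⊗5:
  [-31, -41, -38, -41]
  [-7, -17, -14, -17]
  [-15, -25, -22, -25]
  [-30, -40, -37, -40]
Key observation: the optimum is the walk 3->3->3->3->3->0, with weight (-8) + (-8) + (-8) + (-8) + 2 = -30.
Optimal value attained by: walk 3->3->3->3->3->0.
Answer: (G^⊗5)[3][0] = -30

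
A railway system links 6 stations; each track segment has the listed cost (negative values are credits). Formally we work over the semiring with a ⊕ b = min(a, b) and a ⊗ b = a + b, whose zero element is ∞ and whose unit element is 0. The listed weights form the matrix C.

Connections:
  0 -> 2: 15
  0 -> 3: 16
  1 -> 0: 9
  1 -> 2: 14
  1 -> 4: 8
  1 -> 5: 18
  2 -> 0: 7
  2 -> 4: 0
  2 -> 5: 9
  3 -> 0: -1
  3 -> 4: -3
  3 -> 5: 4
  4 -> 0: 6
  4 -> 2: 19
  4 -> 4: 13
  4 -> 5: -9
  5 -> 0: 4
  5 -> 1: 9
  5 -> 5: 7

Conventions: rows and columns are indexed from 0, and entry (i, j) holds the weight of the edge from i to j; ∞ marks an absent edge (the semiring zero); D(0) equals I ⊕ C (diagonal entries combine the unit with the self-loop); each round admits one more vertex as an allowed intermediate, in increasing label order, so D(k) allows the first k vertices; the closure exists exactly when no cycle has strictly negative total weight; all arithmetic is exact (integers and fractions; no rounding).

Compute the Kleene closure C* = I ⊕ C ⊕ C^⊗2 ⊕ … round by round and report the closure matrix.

D(0):
  [0, ∞, 15, 16, ∞, ∞]
  [9, 0, 14, ∞, 8, 18]
  [7, ∞, 0, ∞, 0, 9]
  [-1, ∞, ∞, 0, -3, 4]
  [6, ∞, 19, ∞, 0, -9]
  [4, 9, ∞, ∞, ∞, 0]
D(1):
  [0, ∞, 15, 16, ∞, ∞]
  [9, 0, 14, 25, 8, 18]
  [7, ∞, 0, 23, 0, 9]
  [-1, ∞, 14, 0, -3, 4]
  [6, ∞, 19, 22, 0, -9]
  [4, 9, 19, 20, ∞, 0]
D(2):
  [0, ∞, 15, 16, ∞, ∞]
  [9, 0, 14, 25, 8, 18]
  [7, ∞, 0, 23, 0, 9]
  [-1, ∞, 14, 0, -3, 4]
  [6, ∞, 19, 22, 0, -9]
  [4, 9, 19, 20, 17, 0]
D(3):
  [0, ∞, 15, 16, 15, 24]
  [9, 0, 14, 25, 8, 18]
  [7, ∞, 0, 23, 0, 9]
  [-1, ∞, 14, 0, -3, 4]
  [6, ∞, 19, 22, 0, -9]
  [4, 9, 19, 20, 17, 0]
D(4):
  [0, ∞, 15, 16, 13, 20]
  [9, 0, 14, 25, 8, 18]
  [7, ∞, 0, 23, 0, 9]
  [-1, ∞, 14, 0, -3, 4]
  [6, ∞, 19, 22, 0, -9]
  [4, 9, 19, 20, 17, 0]
D(5):
  [0, ∞, 15, 16, 13, 4]
  [9, 0, 14, 25, 8, -1]
  [6, ∞, 0, 22, 0, -9]
  [-1, ∞, 14, 0, -3, -12]
  [6, ∞, 19, 22, 0, -9]
  [4, 9, 19, 20, 17, 0]
D(6):
  [0, 13, 15, 16, 13, 4]
  [3, 0, 14, 19, 8, -1]
  [-5, 0, 0, 11, 0, -9]
  [-8, -3, 7, 0, -3, -12]
  [-5, 0, 10, 11, 0, -9]
  [4, 9, 19, 20, 17, 0]
Answer: C* = [[0, 13, 15, 16, 13, 4], [3, 0, 14, 19, 8, -1], [-5, 0, 0, 11, 0, -9], [-8, -3, 7, 0, -3, -12], [-5, 0, 10, 11, 0, -9], [4, 9, 19, 20, 17, 0]]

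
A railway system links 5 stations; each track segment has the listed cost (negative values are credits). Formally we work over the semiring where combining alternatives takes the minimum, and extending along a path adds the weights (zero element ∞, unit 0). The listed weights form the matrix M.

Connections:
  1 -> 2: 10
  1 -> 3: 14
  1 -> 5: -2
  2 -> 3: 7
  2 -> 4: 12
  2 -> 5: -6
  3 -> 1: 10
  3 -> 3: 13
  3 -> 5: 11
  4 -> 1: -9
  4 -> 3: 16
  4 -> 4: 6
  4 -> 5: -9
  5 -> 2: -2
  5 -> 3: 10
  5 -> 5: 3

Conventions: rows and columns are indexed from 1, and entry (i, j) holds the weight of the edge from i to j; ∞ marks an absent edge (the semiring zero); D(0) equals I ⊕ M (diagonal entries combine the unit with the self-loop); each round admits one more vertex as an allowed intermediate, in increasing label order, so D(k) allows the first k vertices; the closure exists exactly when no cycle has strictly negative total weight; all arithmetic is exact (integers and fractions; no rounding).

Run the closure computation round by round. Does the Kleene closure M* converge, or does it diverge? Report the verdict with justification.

D(0):
  [0, 10, 14, ∞, -2]
  [∞, 0, 7, 12, -6]
  [10, ∞, 0, ∞, 11]
  [-9, ∞, 16, 0, -9]
  [∞, -2, 10, ∞, 0]
D(1):
  [0, 10, 14, ∞, -2]
  [∞, 0, 7, 12, -6]
  [10, 20, 0, ∞, 8]
  [-9, 1, 5, 0, -11]
  [∞, -2, 10, ∞, 0]
Detection: at round 2, diagonal entry (5, 5) turns strictly negative.
Key observation: the cycle 5->2->5 has total weight (-2) + (-6), which is strictly negative.
Answer: DIVERGES — negative cycle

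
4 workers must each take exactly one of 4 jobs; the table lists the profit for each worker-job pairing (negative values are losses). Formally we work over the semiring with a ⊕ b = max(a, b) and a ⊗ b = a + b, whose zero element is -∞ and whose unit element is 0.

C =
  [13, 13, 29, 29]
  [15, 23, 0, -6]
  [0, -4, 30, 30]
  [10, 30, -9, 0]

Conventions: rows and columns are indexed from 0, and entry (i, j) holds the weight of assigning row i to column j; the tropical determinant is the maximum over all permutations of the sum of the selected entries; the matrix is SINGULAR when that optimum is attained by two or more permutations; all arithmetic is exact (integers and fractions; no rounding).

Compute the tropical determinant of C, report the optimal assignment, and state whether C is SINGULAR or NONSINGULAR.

σ = (0, 1, 2, 3): 13 + 23 + 30 + 0 = 66
σ = (0, 1, 3, 2): 13 + 23 + 30 + (-9) = 57
σ = (0, 2, 1, 3): 13 + 0 + (-4) + 0 = 9
σ = (0, 2, 3, 1): 13 + 0 + 30 + 30 = 73
σ = (0, 3, 1, 2): 13 + (-6) + (-4) + (-9) = -6
σ = (0, 3, 2, 1): 13 + (-6) + 30 + 30 = 67
σ = (1, 0, 2, 3): 13 + 15 + 30 + 0 = 58
σ = (1, 0, 3, 2): 13 + 15 + 30 + (-9) = 49
σ = (1, 2, 0, 3): 13 + 0 + 0 + 0 = 13
σ = (1, 2, 3, 0): 13 + 0 + 30 + 10 = 53
σ = (1, 3, 0, 2): 13 + (-6) + 0 + (-9) = -2
σ = (1, 3, 2, 0): 13 + (-6) + 30 + 10 = 47
σ = (2, 0, 1, 3): 29 + 15 + (-4) + 0 = 40
σ = (2, 0, 3, 1): 29 + 15 + 30 + 30 = 104
σ = (2, 1, 0, 3): 29 + 23 + 0 + 0 = 52
σ = (2, 1, 3, 0): 29 + 23 + 30 + 10 = 92
σ = (2, 3, 0, 1): 29 + (-6) + 0 + 30 = 53
σ = (2, 3, 1, 0): 29 + (-6) + (-4) + 10 = 29
σ = (3, 0, 1, 2): 29 + 15 + (-4) + (-9) = 31
σ = (3, 0, 2, 1): 29 + 15 + 30 + 30 = 104
σ = (3, 1, 0, 2): 29 + 23 + 0 + (-9) = 43
σ = (3, 1, 2, 0): 29 + 23 + 30 + 10 = 92
σ = (3, 2, 0, 1): 29 + 0 + 0 + 30 = 59
σ = (3, 2, 1, 0): 29 + 0 + (-4) + 10 = 35
Optimal value attained by: σ = (2, 0, 3, 1).
Answer: det⊕(C) = 104; verdict: SINGULAR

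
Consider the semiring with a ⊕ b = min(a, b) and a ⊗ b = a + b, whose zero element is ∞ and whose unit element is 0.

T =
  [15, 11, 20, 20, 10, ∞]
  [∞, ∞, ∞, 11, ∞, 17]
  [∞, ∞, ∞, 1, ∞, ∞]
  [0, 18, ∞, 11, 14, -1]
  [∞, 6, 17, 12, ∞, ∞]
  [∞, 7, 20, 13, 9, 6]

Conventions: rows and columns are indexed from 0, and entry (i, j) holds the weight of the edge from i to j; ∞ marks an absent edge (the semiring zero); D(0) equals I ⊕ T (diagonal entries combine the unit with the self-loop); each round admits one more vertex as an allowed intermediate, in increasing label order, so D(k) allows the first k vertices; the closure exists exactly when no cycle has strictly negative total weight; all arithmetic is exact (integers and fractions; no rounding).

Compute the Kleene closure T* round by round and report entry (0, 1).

D(0):
  [0, 11, 20, 20, 10, ∞]
  [∞, 0, ∞, 11, ∞, 17]
  [∞, ∞, 0, 1, ∞, ∞]
  [0, 18, ∞, 0, 14, -1]
  [∞, 6, 17, 12, 0, ∞]
  [∞, 7, 20, 13, 9, 0]
D(1):
  [0, 11, 20, 20, 10, ∞]
  [∞, 0, ∞, 11, ∞, 17]
  [∞, ∞, 0, 1, ∞, ∞]
  [0, 11, 20, 0, 10, -1]
  [∞, 6, 17, 12, 0, ∞]
  [∞, 7, 20, 13, 9, 0]
D(2):
  [0, 11, 20, 20, 10, 28]
  [∞, 0, ∞, 11, ∞, 17]
  [∞, ∞, 0, 1, ∞, ∞]
  [0, 11, 20, 0, 10, -1]
  [∞, 6, 17, 12, 0, 23]
  [∞, 7, 20, 13, 9, 0]
D(3):
  [0, 11, 20, 20, 10, 28]
  [∞, 0, ∞, 11, ∞, 17]
  [∞, ∞, 0, 1, ∞, ∞]
  [0, 11, 20, 0, 10, -1]
  [∞, 6, 17, 12, 0, 23]
  [∞, 7, 20, 13, 9, 0]
D(4):
  [0, 11, 20, 20, 10, 19]
  [11, 0, 31, 11, 21, 10]
  [1, 12, 0, 1, 11, 0]
  [0, 11, 20, 0, 10, -1]
  [12, 6, 17, 12, 0, 11]
  [13, 7, 20, 13, 9, 0]
D(5):
  [0, 11, 20, 20, 10, 19]
  [11, 0, 31, 11, 21, 10]
  [1, 12, 0, 1, 11, 0]
  [0, 11, 20, 0, 10, -1]
  [12, 6, 17, 12, 0, 11]
  [13, 7, 20, 13, 9, 0]
D(6):
  [0, 11, 20, 20, 10, 19]
  [11, 0, 30, 11, 19, 10]
  [1, 7, 0, 1, 9, 0]
  [0, 6, 19, 0, 8, -1]
  [12, 6, 17, 12, 0, 11]
  [13, 7, 20, 13, 9, 0]
Answer: T*[0][1] = 11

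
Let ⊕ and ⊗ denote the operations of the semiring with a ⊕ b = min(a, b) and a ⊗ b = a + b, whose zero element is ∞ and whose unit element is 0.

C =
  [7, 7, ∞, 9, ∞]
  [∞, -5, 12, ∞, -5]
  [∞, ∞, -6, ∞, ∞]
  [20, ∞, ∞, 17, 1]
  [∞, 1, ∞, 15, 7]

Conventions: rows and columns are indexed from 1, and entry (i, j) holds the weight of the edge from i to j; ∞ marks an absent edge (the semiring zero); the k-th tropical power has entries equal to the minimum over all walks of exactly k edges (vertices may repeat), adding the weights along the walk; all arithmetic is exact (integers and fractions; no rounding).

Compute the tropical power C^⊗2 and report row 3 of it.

C^⊗2:
  [14, 2, 19, 16, 2]
  [∞, -10, 6, 10, -10]
  [∞, ∞, -12, ∞, ∞]
  [27, 2, ∞, 16, 8]
  [35, -4, 13, 22, -4]
Answer: row 3 of C^⊗2 = [∞, ∞, -12, ∞, ∞]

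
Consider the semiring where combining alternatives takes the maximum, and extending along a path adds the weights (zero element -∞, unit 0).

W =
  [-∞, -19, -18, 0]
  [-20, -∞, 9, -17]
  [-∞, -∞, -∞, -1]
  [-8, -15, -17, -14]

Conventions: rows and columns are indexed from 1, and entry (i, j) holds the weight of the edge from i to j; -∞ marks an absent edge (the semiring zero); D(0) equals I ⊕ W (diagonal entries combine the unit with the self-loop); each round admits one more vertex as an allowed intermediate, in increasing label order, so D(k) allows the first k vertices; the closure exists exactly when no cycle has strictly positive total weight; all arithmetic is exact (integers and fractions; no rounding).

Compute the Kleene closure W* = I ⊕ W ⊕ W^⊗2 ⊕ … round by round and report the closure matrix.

D(0):
  [0, -19, -18, 0]
  [-20, 0, 9, -17]
  [-∞, -∞, 0, -1]
  [-8, -15, -17, 0]
D(1):
  [0, -19, -18, 0]
  [-20, 0, 9, -17]
  [-∞, -∞, 0, -1]
  [-8, -15, -17, 0]
D(2):
  [0, -19, -10, 0]
  [-20, 0, 9, -17]
  [-∞, -∞, 0, -1]
  [-8, -15, -6, 0]
D(3):
  [0, -19, -10, 0]
  [-20, 0, 9, 8]
  [-∞, -∞, 0, -1]
  [-8, -15, -6, 0]
D(4):
  [0, -15, -6, 0]
  [0, 0, 9, 8]
  [-9, -16, 0, -1]
  [-8, -15, -6, 0]
Answer: W* = [[0, -15, -6, 0], [0, 0, 9, 8], [-9, -16, 0, -1], [-8, -15, -6, 0]]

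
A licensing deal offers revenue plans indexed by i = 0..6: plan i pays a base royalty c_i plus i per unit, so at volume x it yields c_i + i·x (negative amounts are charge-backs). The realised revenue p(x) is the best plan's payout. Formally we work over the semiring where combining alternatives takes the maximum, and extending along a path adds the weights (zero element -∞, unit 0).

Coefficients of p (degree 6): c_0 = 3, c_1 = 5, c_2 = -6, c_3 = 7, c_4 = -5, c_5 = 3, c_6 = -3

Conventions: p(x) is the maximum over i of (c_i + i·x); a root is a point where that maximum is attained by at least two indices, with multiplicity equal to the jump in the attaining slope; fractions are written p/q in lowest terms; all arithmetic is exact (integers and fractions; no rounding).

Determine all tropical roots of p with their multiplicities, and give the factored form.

hull edge (i=0, c=3) to (i=1, c=5): slope 2, span 1
hull edge (i=1, c=5) to (i=3, c=7): slope 1, span 2
hull edge (i=3, c=7) to (i=5, c=3): slope -2, span 2
hull edge (i=5, c=3) to (i=6, c=-3): slope -6, span 1
Factored form: p(x) = -3 ⊗ (x ⊕ (-2)) ⊗ (x ⊕ (-1)) ⊗ (x ⊕ (-1)) ⊗ (x ⊕ 2) ⊗ (x ⊕ 2) ⊗ (x ⊕ 6)
Answer: roots = -2 (mult 1), -1 (mult 2), 2 (mult 2), 6 (mult 1)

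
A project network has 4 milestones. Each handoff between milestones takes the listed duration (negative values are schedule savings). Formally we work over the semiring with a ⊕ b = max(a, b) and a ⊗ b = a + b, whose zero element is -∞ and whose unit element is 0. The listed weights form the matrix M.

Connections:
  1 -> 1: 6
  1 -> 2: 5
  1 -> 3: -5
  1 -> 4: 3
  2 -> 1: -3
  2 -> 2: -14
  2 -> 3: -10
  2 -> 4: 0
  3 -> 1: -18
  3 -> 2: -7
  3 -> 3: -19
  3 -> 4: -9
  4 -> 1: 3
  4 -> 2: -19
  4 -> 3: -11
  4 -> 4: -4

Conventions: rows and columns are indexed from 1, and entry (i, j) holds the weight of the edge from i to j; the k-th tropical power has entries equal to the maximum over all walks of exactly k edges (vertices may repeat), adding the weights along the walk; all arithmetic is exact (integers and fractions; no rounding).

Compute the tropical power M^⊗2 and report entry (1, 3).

M^⊗2:
  [12, 11, 1, 9]
  [3, 2, -8, 0]
  [-6, -13, -17, -7]
  [9, 8, -2, 6]
Key observation: the optimum is the walk 1->1->3, with weight 6 + (-5) = 1.
Optimal value attained by: walk 1->1->3.
Answer: (M^⊗2)[1][3] = 1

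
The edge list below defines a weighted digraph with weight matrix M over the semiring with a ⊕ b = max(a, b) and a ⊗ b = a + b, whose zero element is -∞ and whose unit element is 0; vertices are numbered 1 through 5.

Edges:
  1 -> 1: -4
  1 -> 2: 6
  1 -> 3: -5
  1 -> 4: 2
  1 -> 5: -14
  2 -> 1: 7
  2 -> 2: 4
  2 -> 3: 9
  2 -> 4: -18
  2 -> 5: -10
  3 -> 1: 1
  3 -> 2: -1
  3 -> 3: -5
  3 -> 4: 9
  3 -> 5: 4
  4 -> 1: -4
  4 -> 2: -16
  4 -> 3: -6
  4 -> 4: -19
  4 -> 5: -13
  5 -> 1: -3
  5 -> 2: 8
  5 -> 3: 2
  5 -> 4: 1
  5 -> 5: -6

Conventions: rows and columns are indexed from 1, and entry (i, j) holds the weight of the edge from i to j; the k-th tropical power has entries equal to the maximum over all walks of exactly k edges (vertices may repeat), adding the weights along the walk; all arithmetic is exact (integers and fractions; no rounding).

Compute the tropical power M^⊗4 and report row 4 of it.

M^⊗2:
  [13, 10, 15, 4, -1]
  [11, 13, 13, 18, 13]
  [6, 12, 8, 5, -1]
  [-5, 2, -7, 3, -2]
  [15, 12, 17, 11, 6]
M^⊗3:
  [17, 19, 19, 24, 19]
  [20, 21, 22, 22, 17]
  [19, 16, 21, 17, 12]
  [9, 6, 11, 2, -3]
  [19, 21, 21, 26, 21]
M^⊗4:
  [26, 27, 28, 28, 23]
  [28, 26, 30, 31, 26]
  [23, 25, 25, 30, 25]
  [13, 15, 15, 20, 15]
  [28, 29, 30, 30, 25]
Answer: row 4 of M^⊗4 = [13, 15, 15, 20, 15]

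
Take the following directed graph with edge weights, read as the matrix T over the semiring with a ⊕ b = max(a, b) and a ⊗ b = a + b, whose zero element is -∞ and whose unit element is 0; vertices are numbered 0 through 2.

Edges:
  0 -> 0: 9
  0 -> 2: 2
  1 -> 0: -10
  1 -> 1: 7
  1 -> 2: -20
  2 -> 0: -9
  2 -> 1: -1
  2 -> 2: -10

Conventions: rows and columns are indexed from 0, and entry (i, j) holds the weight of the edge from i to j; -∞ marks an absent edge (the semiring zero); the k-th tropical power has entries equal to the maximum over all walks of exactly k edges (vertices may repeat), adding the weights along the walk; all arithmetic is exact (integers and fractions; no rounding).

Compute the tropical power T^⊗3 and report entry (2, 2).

T^⊗2:
  [18, 1, 11]
  [-1, 14, -8]
  [0, 6, -7]
T^⊗3:
  [27, 10, 20]
  [8, 21, 1]
  [9, 13, 2]
Key observation: the optimum is the walk 2->0->0->2, with weight (-9) + 9 + 2 = 2.
Optimal value attained by: walk 2->0->0->2.
Answer: (T^⊗3)[2][2] = 2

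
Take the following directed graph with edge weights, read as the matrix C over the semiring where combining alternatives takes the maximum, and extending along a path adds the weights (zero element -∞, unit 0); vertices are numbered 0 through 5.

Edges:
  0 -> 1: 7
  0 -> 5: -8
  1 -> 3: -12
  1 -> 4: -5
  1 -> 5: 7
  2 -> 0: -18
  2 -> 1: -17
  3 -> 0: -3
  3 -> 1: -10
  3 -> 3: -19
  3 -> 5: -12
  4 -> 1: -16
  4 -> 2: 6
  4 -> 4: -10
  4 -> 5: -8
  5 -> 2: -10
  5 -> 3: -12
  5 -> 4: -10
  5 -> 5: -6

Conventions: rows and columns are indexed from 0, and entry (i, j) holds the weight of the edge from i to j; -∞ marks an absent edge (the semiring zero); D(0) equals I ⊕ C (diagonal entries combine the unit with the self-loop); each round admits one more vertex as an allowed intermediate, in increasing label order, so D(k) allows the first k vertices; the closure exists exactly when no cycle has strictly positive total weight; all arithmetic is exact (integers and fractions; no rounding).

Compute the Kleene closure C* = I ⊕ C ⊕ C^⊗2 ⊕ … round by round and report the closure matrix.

D(0):
  [0, 7, -∞, -∞, -∞, -8]
  [-∞, 0, -∞, -12, -5, 7]
  [-18, -17, 0, -∞, -∞, -∞]
  [-3, -10, -∞, 0, -∞, -12]
  [-∞, -16, 6, -∞, 0, -8]
  [-∞, -∞, -10, -12, -10, 0]
D(1):
  [0, 7, -∞, -∞, -∞, -8]
  [-∞, 0, -∞, -12, -5, 7]
  [-18, -11, 0, -∞, -∞, -26]
  [-3, 4, -∞, 0, -∞, -11]
  [-∞, -16, 6, -∞, 0, -8]
  [-∞, -∞, -10, -12, -10, 0]
D(2):
  [0, 7, -∞, -5, 2, 14]
  [-∞, 0, -∞, -12, -5, 7]
  [-18, -11, 0, -23, -16, -4]
  [-3, 4, -∞, 0, -1, 11]
  [-∞, -16, 6, -28, 0, -8]
  [-∞, -∞, -10, -12, -10, 0]
D(3):
  [0, 7, -∞, -5, 2, 14]
  [-∞, 0, -∞, -12, -5, 7]
  [-18, -11, 0, -23, -16, -4]
  [-3, 4, -∞, 0, -1, 11]
  [-12, -5, 6, -17, 0, 2]
  [-28, -21, -10, -12, -10, 0]
D(4):
  [0, 7, -∞, -5, 2, 14]
  [-15, 0, -∞, -12, -5, 7]
  [-18, -11, 0, -23, -16, -4]
  [-3, 4, -∞, 0, -1, 11]
  [-12, -5, 6, -17, 0, 2]
  [-15, -8, -10, -12, -10, 0]
D(5):
  [0, 7, 8, -5, 2, 14]
  [-15, 0, 1, -12, -5, 7]
  [-18, -11, 0, -23, -16, -4]
  [-3, 4, 5, 0, -1, 11]
  [-12, -5, 6, -17, 0, 2]
  [-15, -8, -4, -12, -10, 0]
D(6):
  [0, 7, 10, 2, 4, 14]
  [-8, 0, 3, -5, -3, 7]
  [-18, -11, 0, -16, -14, -4]
  [-3, 4, 7, 0, 1, 11]
  [-12, -5, 6, -10, 0, 2]
  [-15, -8, -4, -12, -10, 0]
Answer: C* = [[0, 7, 10, 2, 4, 14], [-8, 0, 3, -5, -3, 7], [-18, -11, 0, -16, -14, -4], [-3, 4, 7, 0, 1, 11], [-12, -5, 6, -10, 0, 2], [-15, -8, -4, -12, -10, 0]]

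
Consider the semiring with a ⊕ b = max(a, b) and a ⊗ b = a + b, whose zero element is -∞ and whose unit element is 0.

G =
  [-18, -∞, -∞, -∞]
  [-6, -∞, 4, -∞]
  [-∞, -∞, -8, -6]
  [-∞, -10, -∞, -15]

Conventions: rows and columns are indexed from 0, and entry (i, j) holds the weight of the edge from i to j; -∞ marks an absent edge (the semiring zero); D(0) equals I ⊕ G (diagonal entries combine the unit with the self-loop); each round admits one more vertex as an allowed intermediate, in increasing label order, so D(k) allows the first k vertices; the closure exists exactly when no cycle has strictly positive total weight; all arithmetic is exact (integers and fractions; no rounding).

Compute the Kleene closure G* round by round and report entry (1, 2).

D(0):
  [0, -∞, -∞, -∞]
  [-6, 0, 4, -∞]
  [-∞, -∞, 0, -6]
  [-∞, -10, -∞, 0]
D(1):
  [0, -∞, -∞, -∞]
  [-6, 0, 4, -∞]
  [-∞, -∞, 0, -6]
  [-∞, -10, -∞, 0]
D(2):
  [0, -∞, -∞, -∞]
  [-6, 0, 4, -∞]
  [-∞, -∞, 0, -6]
  [-16, -10, -6, 0]
D(3):
  [0, -∞, -∞, -∞]
  [-6, 0, 4, -2]
  [-∞, -∞, 0, -6]
  [-16, -10, -6, 0]
D(4):
  [0, -∞, -∞, -∞]
  [-6, 0, 4, -2]
  [-22, -16, 0, -6]
  [-16, -10, -6, 0]
Answer: G*[1][2] = 4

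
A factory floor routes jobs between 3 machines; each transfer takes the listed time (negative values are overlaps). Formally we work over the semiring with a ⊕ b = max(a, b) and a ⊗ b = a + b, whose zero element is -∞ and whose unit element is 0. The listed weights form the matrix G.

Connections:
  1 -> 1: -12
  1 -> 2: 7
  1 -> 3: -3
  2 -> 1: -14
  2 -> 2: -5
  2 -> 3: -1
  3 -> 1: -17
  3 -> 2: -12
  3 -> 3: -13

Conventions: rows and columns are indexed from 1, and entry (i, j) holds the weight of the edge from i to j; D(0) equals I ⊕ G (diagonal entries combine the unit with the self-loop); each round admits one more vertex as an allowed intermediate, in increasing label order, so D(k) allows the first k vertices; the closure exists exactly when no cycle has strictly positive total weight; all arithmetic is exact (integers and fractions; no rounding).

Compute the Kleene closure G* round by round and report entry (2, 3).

D(0):
  [0, 7, -3]
  [-14, 0, -1]
  [-17, -12, 0]
D(1):
  [0, 7, -3]
  [-14, 0, -1]
  [-17, -10, 0]
D(2):
  [0, 7, 6]
  [-14, 0, -1]
  [-17, -10, 0]
D(3):
  [0, 7, 6]
  [-14, 0, -1]
  [-17, -10, 0]
Answer: G*[2][3] = -1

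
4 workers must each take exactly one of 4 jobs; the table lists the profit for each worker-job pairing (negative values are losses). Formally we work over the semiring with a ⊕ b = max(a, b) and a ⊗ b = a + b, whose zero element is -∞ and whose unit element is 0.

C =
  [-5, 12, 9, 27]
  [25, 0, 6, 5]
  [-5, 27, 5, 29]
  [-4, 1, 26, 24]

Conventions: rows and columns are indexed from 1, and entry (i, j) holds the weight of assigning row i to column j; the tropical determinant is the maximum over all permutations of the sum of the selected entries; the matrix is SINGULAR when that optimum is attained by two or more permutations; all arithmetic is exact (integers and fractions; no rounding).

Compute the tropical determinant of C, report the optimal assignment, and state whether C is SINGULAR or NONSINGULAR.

σ = (1, 2, 3, 4): (-5) + 0 + 5 + 24 = 24
σ = (1, 2, 4, 3): (-5) + 0 + 29 + 26 = 50
σ = (1, 3, 2, 4): (-5) + 6 + 27 + 24 = 52
σ = (1, 3, 4, 2): (-5) + 6 + 29 + 1 = 31
σ = (1, 4, 2, 3): (-5) + 5 + 27 + 26 = 53
σ = (1, 4, 3, 2): (-5) + 5 + 5 + 1 = 6
σ = (2, 1, 3, 4): 12 + 25 + 5 + 24 = 66
σ = (2, 1, 4, 3): 12 + 25 + 29 + 26 = 92
σ = (2, 3, 1, 4): 12 + 6 + (-5) + 24 = 37
σ = (2, 3, 4, 1): 12 + 6 + 29 + (-4) = 43
σ = (2, 4, 1, 3): 12 + 5 + (-5) + 26 = 38
σ = (2, 4, 3, 1): 12 + 5 + 5 + (-4) = 18
σ = (3, 1, 2, 4): 9 + 25 + 27 + 24 = 85
σ = (3, 1, 4, 2): 9 + 25 + 29 + 1 = 64
σ = (3, 2, 1, 4): 9 + 0 + (-5) + 24 = 28
σ = (3, 2, 4, 1): 9 + 0 + 29 + (-4) = 34
σ = (3, 4, 1, 2): 9 + 5 + (-5) + 1 = 10
σ = (3, 4, 2, 1): 9 + 5 + 27 + (-4) = 37
σ = (4, 1, 2, 3): 27 + 25 + 27 + 26 = 105
σ = (4, 1, 3, 2): 27 + 25 + 5 + 1 = 58
σ = (4, 2, 1, 3): 27 + 0 + (-5) + 26 = 48
σ = (4, 2, 3, 1): 27 + 0 + 5 + (-4) = 28
σ = (4, 3, 1, 2): 27 + 6 + (-5) + 1 = 29
σ = (4, 3, 2, 1): 27 + 6 + 27 + (-4) = 56
Optimal value attained by: σ = (4, 1, 2, 3).
Answer: det⊕(C) = 105; verdict: NONSINGULAR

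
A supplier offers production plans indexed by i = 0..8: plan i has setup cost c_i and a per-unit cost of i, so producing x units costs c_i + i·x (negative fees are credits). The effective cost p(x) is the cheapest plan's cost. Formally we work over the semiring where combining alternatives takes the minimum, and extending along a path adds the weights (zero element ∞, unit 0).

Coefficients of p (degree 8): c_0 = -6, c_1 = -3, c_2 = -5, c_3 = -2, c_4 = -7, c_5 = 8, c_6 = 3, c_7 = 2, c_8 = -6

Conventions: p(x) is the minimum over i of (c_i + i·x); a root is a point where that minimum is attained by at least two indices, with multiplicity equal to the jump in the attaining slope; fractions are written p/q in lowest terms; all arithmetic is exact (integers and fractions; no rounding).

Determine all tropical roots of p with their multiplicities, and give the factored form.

hull edge (i=0, c=-6) to (i=4, c=-7): slope -1/4, span 4
hull edge (i=4, c=-7) to (i=8, c=-6): slope 1/4, span 4
Factored form: p(x) = -6 ⊗ (x ⊕ (-1/4)) ⊗ (x ⊕ (-1/4)) ⊗ (x ⊕ (-1/4)) ⊗ (x ⊕ (-1/4)) ⊗ (x ⊕ 1/4) ⊗ (x ⊕ 1/4) ⊗ (x ⊕ 1/4) ⊗ (x ⊕ 1/4)
Answer: roots = -1/4 (mult 4), 1/4 (mult 4)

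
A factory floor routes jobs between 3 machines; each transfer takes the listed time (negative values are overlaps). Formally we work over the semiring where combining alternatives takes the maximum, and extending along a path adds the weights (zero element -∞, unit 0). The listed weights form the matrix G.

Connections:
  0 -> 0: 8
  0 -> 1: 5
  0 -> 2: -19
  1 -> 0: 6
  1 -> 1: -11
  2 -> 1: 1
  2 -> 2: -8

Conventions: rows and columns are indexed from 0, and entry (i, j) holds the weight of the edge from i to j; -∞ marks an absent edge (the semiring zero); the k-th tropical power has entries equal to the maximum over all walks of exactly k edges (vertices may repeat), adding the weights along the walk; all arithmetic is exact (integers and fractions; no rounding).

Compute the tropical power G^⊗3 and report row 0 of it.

G^⊗2:
  [16, 13, -11]
  [14, 11, -13]
  [7, -7, -16]
G^⊗3:
  [24, 21, -3]
  [22, 19, -5]
  [15, 12, -12]
Answer: row 0 of G^⊗3 = [24, 21, -3]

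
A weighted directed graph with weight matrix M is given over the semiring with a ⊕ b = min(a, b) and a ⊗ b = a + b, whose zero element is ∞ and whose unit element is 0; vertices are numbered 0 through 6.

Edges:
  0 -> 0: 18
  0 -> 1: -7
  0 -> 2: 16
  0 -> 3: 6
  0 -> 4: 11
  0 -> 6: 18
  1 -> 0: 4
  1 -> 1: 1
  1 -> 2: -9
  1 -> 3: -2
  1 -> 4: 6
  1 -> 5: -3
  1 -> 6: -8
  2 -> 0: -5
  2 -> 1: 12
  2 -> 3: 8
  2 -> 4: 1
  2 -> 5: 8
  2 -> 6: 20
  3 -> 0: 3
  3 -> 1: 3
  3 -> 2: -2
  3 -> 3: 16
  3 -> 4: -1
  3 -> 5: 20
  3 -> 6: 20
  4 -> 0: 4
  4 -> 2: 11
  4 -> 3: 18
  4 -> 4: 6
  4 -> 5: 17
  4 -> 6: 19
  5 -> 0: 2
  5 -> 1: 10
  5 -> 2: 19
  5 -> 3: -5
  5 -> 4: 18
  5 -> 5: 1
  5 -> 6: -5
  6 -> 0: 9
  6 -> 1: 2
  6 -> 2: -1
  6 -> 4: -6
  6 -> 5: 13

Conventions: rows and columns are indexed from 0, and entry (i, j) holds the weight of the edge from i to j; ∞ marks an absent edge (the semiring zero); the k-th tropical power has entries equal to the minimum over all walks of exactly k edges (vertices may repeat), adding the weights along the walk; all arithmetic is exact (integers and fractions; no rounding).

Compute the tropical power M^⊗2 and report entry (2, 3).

M^⊗2:
  [-3, -6, -16, -9, -1, -10, -15]
  [-14, -6, -9, -8, -14, -2, -8]
  [5, -12, 3, 1, 6, 9, 3]
  [-7, -4, -6, 1, -1, 0, -5]
  [6, -3, 16, 10, 12, 18, 12]
  [-2, -5, -7, -4, -11, 2, -4]
  [-6, 2, -7, 0, 0, -1, -6]
Key observation: the optimum is the walk 2->0->3, with weight (-5) + 6 = 1.
Optimal value attained by: walk 2->0->3.
Answer: (M^⊗2)[2][3] = 1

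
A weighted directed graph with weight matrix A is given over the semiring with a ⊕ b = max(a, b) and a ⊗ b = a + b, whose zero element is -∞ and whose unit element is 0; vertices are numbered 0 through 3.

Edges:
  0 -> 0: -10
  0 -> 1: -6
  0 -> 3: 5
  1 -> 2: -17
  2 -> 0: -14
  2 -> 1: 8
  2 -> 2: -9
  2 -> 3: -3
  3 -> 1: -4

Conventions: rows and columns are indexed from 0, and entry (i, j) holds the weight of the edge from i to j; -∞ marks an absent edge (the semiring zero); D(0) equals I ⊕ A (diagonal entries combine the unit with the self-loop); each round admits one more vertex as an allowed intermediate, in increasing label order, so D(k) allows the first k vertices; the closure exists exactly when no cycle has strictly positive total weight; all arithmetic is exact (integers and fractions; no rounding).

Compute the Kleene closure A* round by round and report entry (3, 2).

D(0):
  [0, -6, -∞, 5]
  [-∞, 0, -17, -∞]
  [-14, 8, 0, -3]
  [-∞, -4, -∞, 0]
D(1):
  [0, -6, -∞, 5]
  [-∞, 0, -17, -∞]
  [-14, 8, 0, -3]
  [-∞, -4, -∞, 0]
D(2):
  [0, -6, -23, 5]
  [-∞, 0, -17, -∞]
  [-14, 8, 0, -3]
  [-∞, -4, -21, 0]
D(3):
  [0, -6, -23, 5]
  [-31, 0, -17, -20]
  [-14, 8, 0, -3]
  [-35, -4, -21, 0]
D(4):
  [0, 1, -16, 5]
  [-31, 0, -17, -20]
  [-14, 8, 0, -3]
  [-35, -4, -21, 0]
Answer: A*[3][2] = -21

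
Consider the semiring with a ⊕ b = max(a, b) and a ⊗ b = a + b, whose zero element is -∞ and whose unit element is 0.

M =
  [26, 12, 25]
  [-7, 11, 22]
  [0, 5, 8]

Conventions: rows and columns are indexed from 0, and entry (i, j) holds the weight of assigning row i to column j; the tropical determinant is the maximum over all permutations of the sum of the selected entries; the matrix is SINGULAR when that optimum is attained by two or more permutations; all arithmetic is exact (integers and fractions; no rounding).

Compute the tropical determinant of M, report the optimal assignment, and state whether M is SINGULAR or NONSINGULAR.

σ = (0, 1, 2): 26 + 11 + 8 = 45
σ = (0, 2, 1): 26 + 22 + 5 = 53
σ = (1, 0, 2): 12 + (-7) + 8 = 13
σ = (1, 2, 0): 12 + 22 + 0 = 34
σ = (2, 0, 1): 25 + (-7) + 5 = 23
σ = (2, 1, 0): 25 + 11 + 0 = 36
Optimal value attained by: σ = (0, 2, 1).
Answer: det⊕(M) = 53; verdict: NONSINGULAR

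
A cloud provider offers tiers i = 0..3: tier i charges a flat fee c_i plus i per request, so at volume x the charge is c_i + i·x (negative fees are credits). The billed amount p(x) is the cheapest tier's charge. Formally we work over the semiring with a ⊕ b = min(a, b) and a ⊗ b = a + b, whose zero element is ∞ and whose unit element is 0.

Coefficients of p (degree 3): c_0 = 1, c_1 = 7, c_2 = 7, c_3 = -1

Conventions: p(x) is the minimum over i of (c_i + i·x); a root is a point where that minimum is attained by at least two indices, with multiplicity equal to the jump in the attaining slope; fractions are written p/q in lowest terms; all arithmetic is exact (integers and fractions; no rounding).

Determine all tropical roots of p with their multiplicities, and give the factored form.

hull edge (i=0, c=1) to (i=3, c=-1): slope -2/3, span 3
Factored form: p(x) = -1 ⊗ (x ⊕ 2/3) ⊗ (x ⊕ 2/3) ⊗ (x ⊕ 2/3)
Answer: roots = 2/3 (mult 3)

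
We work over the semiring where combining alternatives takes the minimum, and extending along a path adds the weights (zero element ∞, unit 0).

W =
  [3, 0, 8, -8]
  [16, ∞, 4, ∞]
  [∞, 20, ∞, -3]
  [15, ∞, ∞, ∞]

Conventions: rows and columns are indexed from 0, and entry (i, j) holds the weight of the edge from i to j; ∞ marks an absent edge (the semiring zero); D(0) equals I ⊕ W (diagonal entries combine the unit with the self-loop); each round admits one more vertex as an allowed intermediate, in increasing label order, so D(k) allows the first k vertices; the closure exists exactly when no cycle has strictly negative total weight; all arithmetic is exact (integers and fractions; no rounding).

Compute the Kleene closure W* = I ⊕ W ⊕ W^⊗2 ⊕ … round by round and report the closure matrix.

D(0):
  [0, 0, 8, -8]
  [16, 0, 4, ∞]
  [∞, 20, 0, -3]
  [15, ∞, ∞, 0]
D(1):
  [0, 0, 8, -8]
  [16, 0, 4, 8]
  [∞, 20, 0, -3]
  [15, 15, 23, 0]
D(2):
  [0, 0, 4, -8]
  [16, 0, 4, 8]
  [36, 20, 0, -3]
  [15, 15, 19, 0]
D(3):
  [0, 0, 4, -8]
  [16, 0, 4, 1]
  [36, 20, 0, -3]
  [15, 15, 19, 0]
D(4):
  [0, 0, 4, -8]
  [16, 0, 4, 1]
  [12, 12, 0, -3]
  [15, 15, 19, 0]
Answer: W* = [[0, 0, 4, -8], [16, 0, 4, 1], [12, 12, 0, -3], [15, 15, 19, 0]]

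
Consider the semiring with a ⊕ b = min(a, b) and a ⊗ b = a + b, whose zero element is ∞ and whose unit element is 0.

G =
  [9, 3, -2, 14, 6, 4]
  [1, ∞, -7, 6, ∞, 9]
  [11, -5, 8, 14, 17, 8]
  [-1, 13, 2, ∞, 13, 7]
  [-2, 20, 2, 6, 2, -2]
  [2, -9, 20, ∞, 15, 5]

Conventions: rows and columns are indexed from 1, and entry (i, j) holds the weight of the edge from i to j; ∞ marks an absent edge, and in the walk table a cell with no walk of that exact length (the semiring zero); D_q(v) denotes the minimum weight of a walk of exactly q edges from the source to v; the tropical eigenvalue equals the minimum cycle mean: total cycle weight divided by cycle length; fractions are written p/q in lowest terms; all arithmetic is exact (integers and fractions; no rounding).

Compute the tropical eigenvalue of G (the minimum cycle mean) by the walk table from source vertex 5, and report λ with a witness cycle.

q=0: [∞, ∞, ∞, ∞, 0, ∞]
q=1: [-2, 20, 2, 6, 2, -2]
q=2: [0, -11, -4, 8, 4, 0]
q=3: [-10, -9, -18, -5, 6, -2]
q=4: [-8, -23, -16, -4, -4, -10]
q=5: [-22, -21, -30, -17, -2, -14]
q=6: [-20, -35, -28, -16, -16, -22]
Optimal cycle mean attained by: cycle 2->3->2, total (-7) + (-5), length 2.
Answer: λ = -6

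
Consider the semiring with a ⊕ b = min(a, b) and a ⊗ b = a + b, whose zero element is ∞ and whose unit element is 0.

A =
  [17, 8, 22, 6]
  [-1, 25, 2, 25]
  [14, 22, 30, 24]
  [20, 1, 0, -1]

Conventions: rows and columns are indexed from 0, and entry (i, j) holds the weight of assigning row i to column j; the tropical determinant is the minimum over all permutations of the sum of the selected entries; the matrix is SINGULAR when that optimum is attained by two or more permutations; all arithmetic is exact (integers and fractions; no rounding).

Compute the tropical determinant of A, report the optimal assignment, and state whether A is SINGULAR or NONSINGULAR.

σ = (0, 1, 2, 3): 17 + 25 + 30 + (-1) = 71
σ = (0, 1, 3, 2): 17 + 25 + 24 + 0 = 66
σ = (0, 2, 1, 3): 17 + 2 + 22 + (-1) = 40
σ = (0, 2, 3, 1): 17 + 2 + 24 + 1 = 44
σ = (0, 3, 1, 2): 17 + 25 + 22 + 0 = 64
σ = (0, 3, 2, 1): 17 + 25 + 30 + 1 = 73
σ = (1, 0, 2, 3): 8 + (-1) + 30 + (-1) = 36
σ = (1, 0, 3, 2): 8 + (-1) + 24 + 0 = 31
σ = (1, 2, 0, 3): 8 + 2 + 14 + (-1) = 23
σ = (1, 2, 3, 0): 8 + 2 + 24 + 20 = 54
σ = (1, 3, 0, 2): 8 + 25 + 14 + 0 = 47
σ = (1, 3, 2, 0): 8 + 25 + 30 + 20 = 83
σ = (2, 0, 1, 3): 22 + (-1) + 22 + (-1) = 42
σ = (2, 0, 3, 1): 22 + (-1) + 24 + 1 = 46
σ = (2, 1, 0, 3): 22 + 25 + 14 + (-1) = 60
σ = (2, 1, 3, 0): 22 + 25 + 24 + 20 = 91
σ = (2, 3, 0, 1): 22 + 25 + 14 + 1 = 62
σ = (2, 3, 1, 0): 22 + 25 + 22 + 20 = 89
σ = (3, 0, 1, 2): 6 + (-1) + 22 + 0 = 27
σ = (3, 0, 2, 1): 6 + (-1) + 30 + 1 = 36
σ = (3, 1, 0, 2): 6 + 25 + 14 + 0 = 45
σ = (3, 1, 2, 0): 6 + 25 + 30 + 20 = 81
σ = (3, 2, 0, 1): 6 + 2 + 14 + 1 = 23
σ = (3, 2, 1, 0): 6 + 2 + 22 + 20 = 50
Optimal value attained by: σ = (1, 2, 0, 3).
Answer: det⊕(A) = 23; verdict: SINGULAR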